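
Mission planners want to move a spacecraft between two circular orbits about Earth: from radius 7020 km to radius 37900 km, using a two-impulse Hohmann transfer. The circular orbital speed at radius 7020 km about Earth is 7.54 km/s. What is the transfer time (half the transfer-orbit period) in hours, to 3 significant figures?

t = 4.65 hours

From the circular-orbit relation v² = μ/r at r = 7020 km: μ = v²r = (7.54)² × 7020 = 3.99098×10^5 km³/s².
Transfer-ellipse semi-major axis a_t = (r₁ + r₂)/2 = (7020 + 37900)/2 = 22460 km.
Half the transfer-orbit period gives t = π√(a_t³/μ) = 16740 s.
Converting: 16740 s ÷ 3600 s/hour = 4.65 hours.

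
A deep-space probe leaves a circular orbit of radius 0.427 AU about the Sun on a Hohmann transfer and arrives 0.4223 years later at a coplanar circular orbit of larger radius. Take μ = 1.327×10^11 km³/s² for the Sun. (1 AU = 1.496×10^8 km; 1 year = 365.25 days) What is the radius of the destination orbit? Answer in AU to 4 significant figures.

r₂ = 1.360 AU

In km: r₁ = 0.427 × 1.496×10^8 = 6.38792×10^7 km.
Transfer time t = 0.4223 years × 365.25 × 86400 s = 1.332677448×10^7 s, and t = π√(a_t³/μ).
So a_t = (μ t²/π²)^(1/3) = (1.327×10^11 × (1.332677448×10^7)² / π²)^(1/3) = 1.3366×10^8 km.
Since a_t = (r₁ + r₂)/2, r₂ = 2a_t − r₁ = 2×1.3366×10^8 − 6.38792×10^7 = 2.034408×10^8 km.
In AU: r₂ = 2.034408×10^8 / 1.496×10^8 = 1.360 AU.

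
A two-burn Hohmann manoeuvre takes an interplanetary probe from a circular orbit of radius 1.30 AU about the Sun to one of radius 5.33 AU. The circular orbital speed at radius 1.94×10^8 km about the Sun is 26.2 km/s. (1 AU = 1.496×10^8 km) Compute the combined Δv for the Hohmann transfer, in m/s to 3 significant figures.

Δv = 11800 m/s

From the circular-orbit relation v² = μ/r at r = 1.94×10^8 km: μ = v²r = (26.2)² × 1.94×10^8 = 1.33169×10^11 km³/s².
In km: r₁ = 1.30 × 1.496×10^8 = 1.9448×10^8 km; r₂ = 5.33 × 1.496×10^8 = 7.97368×10^8 km.
Semi-major axis of the transfer orbit: a_t = (1.9448×10^8 + 7.97368×10^8)/2 = 4.95924×10^8 km.
At r₁ the circular-orbit speed is v₁ = √(μ/r₁) = 26.168 km/s.
Transfer-orbit speed at r₁ (vis-viva equation): v_p = √[μ(2/r₁ − 1/a_t)] = 33.181 km/s.
First burn Δv₁ = |v_p − v₁| = 7.013 km/s.
At r₂, v₂ = √(μ/r₂) = 12.923 km/s.
Transfer-orbit speed at r₂: v_a = √[μ(2/r₂ − 1/a_t)] = 8.0929 km/s.
Second burn Δv₂ = |v₂ − v_a| = 4.830 km/s.
Δv = Δv₁ + Δv₂ = 7.013 + 4.830 = 11.84 km/s.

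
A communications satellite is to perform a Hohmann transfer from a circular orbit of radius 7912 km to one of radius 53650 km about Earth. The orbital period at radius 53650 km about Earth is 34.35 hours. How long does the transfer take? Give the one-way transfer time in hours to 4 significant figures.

t = 7.464 hours

From Kepler's third law T² = 4π²r³/μ at r = 53650 km, T = 34.35 hours = 34.35 × 3600 s = 1.2366×10^5 s: μ = 4π²r³/T² = 3.98667×10^5 km³/s².
Semi-major axis of the transfer orbit: a_t = (7912 + 53650)/2 = 30781 km.
Half the transfer-orbit period gives t = π√(a_t³/μ) = 26870 s.
Converting: 26870 s ÷ 3600 s/hour = 7.464 hours.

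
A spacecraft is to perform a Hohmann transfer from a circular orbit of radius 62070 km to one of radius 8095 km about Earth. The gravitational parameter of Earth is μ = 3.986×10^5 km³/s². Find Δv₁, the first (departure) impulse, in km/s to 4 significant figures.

Δv₁ = 1.317 km/s

Semi-major axis of the transfer orbit: a_t = (62070 + 8095)/2 = 35082.5 km.
On the circular orbit at r = 62070 km, v_c = √(μ/r) = 2.534 km/s.
Vis-viva on the transfer ellipse at r = 62070 km gives v_t = √[μ(2/r − 1/a_t)] = 1.217 km/s.
Δv₁ = |v_t − v_c| = |1.217 − 2.534| = 1.317 km/s.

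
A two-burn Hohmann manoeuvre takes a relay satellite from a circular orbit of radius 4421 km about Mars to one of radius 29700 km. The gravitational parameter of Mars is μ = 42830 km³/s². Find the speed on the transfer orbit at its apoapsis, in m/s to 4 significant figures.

Semi-major axis of the transfer orbit: a_t = (4421 + 29700)/2 = 17060.5 km.
The apoapsis of the transfer ellipse is at r = 29700 km.
From the vis-viva equation, v = √[μ(2/r − 1/a_t)] = 0.6113 km/s.

v = 611.3 m/s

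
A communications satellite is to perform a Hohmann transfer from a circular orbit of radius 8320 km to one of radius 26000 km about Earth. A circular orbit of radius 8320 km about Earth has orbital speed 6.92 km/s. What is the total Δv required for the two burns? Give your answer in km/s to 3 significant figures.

From the circular-orbit relation v² = μ/r at r = 8320 km: μ = v²r = (6.92)² × 8320 = 3.98415×10^5 km³/s².
Semi-major axis of the transfer orbit: a_t = (8320 + 26000)/2 = 17160 km.
Circular speed at r₁: v₁ = √(μ/r₁) = √(3.98415×10^5/8320) = 6.920 km/s.
On the transfer ellipse at r₁, v² = μ(2/r − 1/a) gives v_p = √[μ(2/r₁ − 1/a_t)] = 8.518 km/s.
First burn Δv₁ = |v_p − v₁| = 1.598 km/s.
At r₂, v₂ = √(μ/r₂) = 3.915 km/s.
Transfer-orbit speed at r₂: v_a = √[μ(2/r₂ − 1/a_t)] = 2.726 km/s.
Second burn Δv₂ = |v₂ − v_a| = 1.189 km/s.
Total Δv = Δv₁ + Δv₂ = 2.787 km/s.

Δv = 2.79 km/s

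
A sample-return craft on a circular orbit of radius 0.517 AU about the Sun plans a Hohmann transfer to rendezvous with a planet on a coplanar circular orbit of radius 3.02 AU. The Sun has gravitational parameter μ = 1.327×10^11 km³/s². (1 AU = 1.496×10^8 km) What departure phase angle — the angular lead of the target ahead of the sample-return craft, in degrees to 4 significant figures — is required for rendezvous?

φ = 99.34°

In km: r₁ = 0.517 × 1.496×10^8 = 7.73432×10^7 km; r₂ = 3.02 × 1.496×10^8 = 4.51792×10^8 km.
Semi-major axis of the transfer orbit: a_t = (7.73432×10^7 + 4.51792×10^8)/2 = 2.645676×10^8 km.
Transfer time t = π√(a_t³/μ) = 3.7112×10^7 s.
The target's mean motion on its circular orbit is ω₂ = √(μ/r₂³) = 3.7934×10^-8 rad/s.
Angle swept by the target during transfer: ω₂·t = 1.4078 rad = 80.66°.
Arrival is 180° from departure on the ellipse, so φ = 180° − 80.66° = 99.34°.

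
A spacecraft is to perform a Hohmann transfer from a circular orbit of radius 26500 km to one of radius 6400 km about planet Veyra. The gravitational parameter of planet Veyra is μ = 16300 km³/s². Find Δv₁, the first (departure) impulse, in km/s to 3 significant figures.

The Hohmann ellipse has a_t = (r₁ + r₂)/2 = 16450 km.
On the circular orbit at r = 26500 km, v_c = √(μ/r) = 0.7843 km/s.
Transfer-orbit speed at the same r (vis-viva, a = a_t): v_t = √[μ(2/r − 1/a_t)] = 0.4892 km/s.
Δv₁ = |v_t − v_c| = |0.4892 − 0.7843| = 0.2951 km/s.

Δv₁ = 0.295 km/s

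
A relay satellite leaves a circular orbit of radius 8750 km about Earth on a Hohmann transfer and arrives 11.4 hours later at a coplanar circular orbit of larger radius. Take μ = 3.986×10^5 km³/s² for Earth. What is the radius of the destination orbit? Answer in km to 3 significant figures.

Transfer time t = 11.4 hours = 41040 s, and t = π√(a_t³/μ).
So a_t = (μ t²/π²)^(1/3) = (3.986×10^5 × (41040)² / π²)^(1/3) = 40821 km.
Since a_t = (r₁ + r₂)/2, r₂ = 2a_t − r₁ = 2×40821 − 8750 = 72892 km.

r₂ = 72900 km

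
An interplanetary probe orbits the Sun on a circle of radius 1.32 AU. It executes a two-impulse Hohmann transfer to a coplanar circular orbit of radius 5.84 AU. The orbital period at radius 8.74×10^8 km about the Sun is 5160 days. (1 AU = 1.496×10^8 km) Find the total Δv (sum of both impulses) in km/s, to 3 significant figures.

From Kepler's third law T² = 4π²r³/μ at r = 8.74×10^8 km, T = 5160 days = 5160 × 86400 s = 4.45824×10^8 s: μ = 4π²r³/T² = 1.32607×10^11 km³/s².
In km: r₁ = 1.32 × 1.496×10^8 = 1.97472×10^8 km; r₂ = 5.84 × 1.496×10^8 = 8.73664×10^8 km.
Semi-major axis of the transfer orbit: a_t = (1.97472×10^8 + 8.73664×10^8)/2 = 5.35568×10^8 km.
At r₁ the circular-orbit speed is v₁ = √(μ/r₁) = 25.914 km/s.
Transfer-orbit speed at r₁ (v² = μ(2/r − 1/a)): v_p = √[μ(2/r₁ − 1/a_t)] = 33.098 km/s.
First burn Δv₁ = |v_p − v₁| = 7.184 km/s.
At r₂, v₂ = √(μ/r₂) = 12.32 km/s.
Transfer-orbit speed at r₂: v_a = √[μ(2/r₂ − 1/a_t)] = 7.481 km/s.
Second burn Δv₂ = |v₂ − v_a| = 4.839 km/s.
Total Δv = Δv₁ + Δv₂ = 12.02 km/s.

Δv = 12.0 km/s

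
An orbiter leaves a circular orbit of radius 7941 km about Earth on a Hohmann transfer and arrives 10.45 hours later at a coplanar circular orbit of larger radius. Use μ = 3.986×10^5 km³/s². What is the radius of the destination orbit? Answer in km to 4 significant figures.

Transfer time t = 10.45 hours = 37620 s, and t = π√(a_t³/μ).
So a_t = (μ t²/π²)^(1/3) = (3.986×10^5 × (37620)² / π²)^(1/3) = 38520 km.
Since a_t = (r₁ + r₂)/2, r₂ = 2a_t − r₁ = 2×38520 − 7941 = 69099 km.

r₂ = 69100 km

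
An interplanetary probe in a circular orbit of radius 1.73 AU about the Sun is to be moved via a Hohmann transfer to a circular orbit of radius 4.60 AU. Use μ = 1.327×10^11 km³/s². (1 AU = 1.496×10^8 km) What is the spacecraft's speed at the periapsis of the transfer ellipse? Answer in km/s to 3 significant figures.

In km: r₁ = 1.73 × 1.496×10^8 = 2.58808×10^8 km; r₂ = 4.60 × 1.496×10^8 = 6.8816×10^8 km.
Semi-major axis of the transfer orbit: a_t = (2.58808×10^8 + 6.8816×10^8)/2 = 4.73484×10^8 km.
At periapsis, r = 2.58808×10^8 km.
Vis-viva: v = √[μ(2/r − 1/a_t)] = √[1.327×10^11 × (2/2.58808×10^8 − 1/4.73484×10^8)] = 27.30 km/s.

v = 27.3 km/s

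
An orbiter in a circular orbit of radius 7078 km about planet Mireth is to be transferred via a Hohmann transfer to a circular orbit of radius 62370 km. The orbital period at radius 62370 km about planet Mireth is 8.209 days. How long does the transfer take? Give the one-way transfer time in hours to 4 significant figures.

From Kepler's third law T² = 4π²r³/μ at r = 62370 km, T = 8.209 days = 8.209 × 86400 s = 7.092576×10^5 s: μ = 4π²r³/T² = 19040.5 km³/s².
Semi-major axis of the transfer orbit: a_t = (7078 + 62370)/2 = 34724 km.
By Kepler's third law the transfer-orbit period is T = 2π√(a_t³/μ), so t = T/2 = 1.473×10^5 s.
Converting: 1.473×10^5 s ÷ 3600 s/hour = 40.92 hours.

t = 40.92 hours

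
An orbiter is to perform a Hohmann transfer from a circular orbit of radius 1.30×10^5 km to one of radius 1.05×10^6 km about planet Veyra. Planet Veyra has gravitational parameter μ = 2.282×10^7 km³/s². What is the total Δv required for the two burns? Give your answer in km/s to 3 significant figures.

Δv = 6.90 km/s

The Hohmann ellipse has a_t = (r₁ + r₂)/2 = 5.900×10^5 km.
At r₁ the circular-orbit speed is v₁ = √(μ/r₁) = 13.2491 km/s.
Transfer-orbit speed at r₁ (v² = μ(2/r − 1/a)): v_p = √[μ(2/r₁ − 1/a_t)] = 17.6748 km/s.
First burn Δv₁ = |v_p − v₁| = 4.4257 km/s.
Circular speed at r₂: v₂ = √(μ/r₂) = 4.6619 km/s.
Transfer-orbit speed at r₂: v_a = √[μ(2/r₂ − 1/a_t)] = 2.1883 km/s.
Second burn Δv₂ = |v₂ − v_a| = 2.4736 km/s.
Total Δv = Δv₁ + Δv₂ = 6.899 km/s.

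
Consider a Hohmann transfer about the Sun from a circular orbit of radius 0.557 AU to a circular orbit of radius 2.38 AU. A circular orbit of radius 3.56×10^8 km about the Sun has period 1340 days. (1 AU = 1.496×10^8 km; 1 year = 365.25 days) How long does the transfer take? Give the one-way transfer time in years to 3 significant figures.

t = 0.889 years

From Kepler's third law T² = 4π²r³/μ at r = 3.56×10^8 km, T = 1340 days = 1340 × 86400 s = 1.15776×10^8 s: μ = 4π²r³/T² = 1.32884×10^11 km³/s².
In km: r₁ = 0.557 × 1.496×10^8 = 8.33272×10^7 km; r₂ = 2.38 × 1.496×10^8 = 3.56048×10^8 km.
The Hohmann ellipse has a_t = (r₁ + r₂)/2 = 2.196876×10^8 km.
Half the transfer-orbit period gives t = π√(a_t³/μ) = 2.806×10^7 s.
Converting: 2.806×10^7 s ÷ 3.15576×10^7 s/year (365.25 × 86400) = 0.889 years.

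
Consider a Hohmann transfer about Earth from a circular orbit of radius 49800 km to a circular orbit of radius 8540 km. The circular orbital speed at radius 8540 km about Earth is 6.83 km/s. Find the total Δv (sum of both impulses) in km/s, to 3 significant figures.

From the circular-orbit relation v² = μ/r at r = 8540 km: μ = v²r = (6.83)² × 8540 = 3.98382×10^5 km³/s².
Transfer-ellipse semi-major axis a_t = (r₁ + r₂)/2 = (49800 + 8540)/2 = 29170 km.
Circular speed at r₁: v₁ = √(μ/r₁) = √(3.98382×10^5/49800) = 2.828 km/s.
Transfer-orbit speed at r₁ (vis-viva): v_a = √[μ(2/r₁ − 1/a_t)] = 1.530 km/s.
First burn Δv₁ = |v_a − v₁| = 1.298 km/s.
Circular speed at r₂: v₂ = √(μ/r₂) = 6.830 km/s.
Transfer-orbit speed at r₂: v_p = √[μ(2/r₂ − 1/a_t)] = 8.924 km/s.
Second burn Δv₂ = |v₂ − v_p| = 2.094 km/s.
Δv = Δv₁ + Δv₂ = 1.298 + 2.094 = 3.392 km/s.

Δv = 3.39 km/s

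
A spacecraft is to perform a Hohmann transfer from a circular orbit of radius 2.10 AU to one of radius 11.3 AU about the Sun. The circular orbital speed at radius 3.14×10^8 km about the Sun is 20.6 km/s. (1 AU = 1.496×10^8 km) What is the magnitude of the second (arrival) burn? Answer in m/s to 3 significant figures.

From the circular-orbit relation v² = μ/r at r = 3.14×10^8 km: μ = v²r = (20.6)² × 3.14×10^8 = 1.33249×10^11 km³/s².
In km: r₁ = 2.10 × 1.496×10^8 = 3.1416×10^8 km; r₂ = 11.3 × 1.496×10^8 = 1.69048×10^9 km.
The Hohmann ellipse has a_t = (r₁ + r₂)/2 = 1.00232×10^9 km.
Circular speed at r = 1.69048×10^9 km: v_c = √(μ/r) = 8.878 km/s.
Transfer-orbit speed at the same r (vis-viva, a = a_t): v_t = √[μ(2/r − 1/a_t)] = 4.970 km/s.
Δv₂ = |v_t − v_c| = |4.970 − 8.878| = 3.908 km/s.

Δv₂ = 3910 m/s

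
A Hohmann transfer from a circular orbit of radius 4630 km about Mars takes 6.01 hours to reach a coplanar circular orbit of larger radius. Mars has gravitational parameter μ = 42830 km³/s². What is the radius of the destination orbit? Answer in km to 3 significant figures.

r₂ = 20700 km

Transfer time t = 6.01 hours = 21636 s, and t = π√(a_t³/μ).
So a_t = (μ t²/π²)^(1/3) = (42830 × (21636)² / π²)^(1/3) = 12665 km.
Since a_t = (r₁ + r₂)/2, r₂ = 2a_t − r₁ = 2×12665 − 4630 = 20700 km.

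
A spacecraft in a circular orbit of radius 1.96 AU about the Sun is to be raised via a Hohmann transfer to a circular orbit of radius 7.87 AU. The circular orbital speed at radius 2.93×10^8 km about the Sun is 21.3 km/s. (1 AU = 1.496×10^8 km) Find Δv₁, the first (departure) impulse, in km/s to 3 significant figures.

From the circular-orbit relation v² = μ/r at r = 2.93×10^8 km: μ = v²r = (21.3)² × 2.93×10^8 = 1.32931×10^11 km³/s².
In km: r₁ = 1.96 × 1.496×10^8 = 2.93216×10^8 km; r₂ = 7.87 × 1.496×10^8 = 1.177352×10^9 km.
Semi-major axis of the transfer orbit: a_t = (2.93216×10^8 + 1.177352×10^9)/2 = 7.35284×10^8 km.
Circular speed at r = 2.93216×10^8 km: v_c = √(μ/r) = 21.292 km/s.
Vis-viva on the transfer ellipse at r = 2.93216×10^8 km gives v_t = √[μ(2/r − 1/a_t)] = 26.943 km/s.
Δv₁ = |v_t − v_c| = |26.943 − 21.292| = 5.651 km/s.

Δv₁ = 5.65 km/s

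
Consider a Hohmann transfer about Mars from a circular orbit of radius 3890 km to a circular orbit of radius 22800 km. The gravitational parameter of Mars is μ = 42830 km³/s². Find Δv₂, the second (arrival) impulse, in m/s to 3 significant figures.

Δv₂ = 631 m/s

The Hohmann ellipse has a_t = (r₁ + r₂)/2 = 13345 km.
Circular speed at r = 22800 km: v_c = √(μ/r) = 1.3706 km/s.
Transfer-orbit speed at the same r (vis-viva, a = a_t): v_t = √[μ(2/r − 1/a_t)] = 0.73998 km/s.
Δv₂ = |v_t − v_c| = |0.73998 − 1.3706| = 0.6306 km/s.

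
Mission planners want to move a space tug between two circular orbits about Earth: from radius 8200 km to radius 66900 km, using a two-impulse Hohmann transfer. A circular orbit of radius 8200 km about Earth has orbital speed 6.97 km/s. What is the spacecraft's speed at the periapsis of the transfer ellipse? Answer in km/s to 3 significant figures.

v = 9.30 km/s

From the circular-orbit relation v² = μ/r at r = 8200 km: μ = v²r = (6.97)² × 8200 = 3.98363×10^5 km³/s².
Transfer-ellipse semi-major axis a_t = (r₁ + r₂)/2 = (8200 + 66900)/2 = 37550 km.
At periapsis, r = 8200 km.
Applying v² = μ(2/r − 1/a_t): v = 9.303 km/s.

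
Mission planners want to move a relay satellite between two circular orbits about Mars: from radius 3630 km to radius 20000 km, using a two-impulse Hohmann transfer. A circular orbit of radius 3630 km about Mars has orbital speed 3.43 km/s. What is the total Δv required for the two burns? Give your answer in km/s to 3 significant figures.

From the circular-orbit relation v² = μ/r at r = 3630 km: μ = v²r = (3.43)² × 3630 = 42706.6 km³/s².
Semi-major axis of the transfer orbit: a_t = (3630 + 20000)/2 = 11815 km.
At r₁ the circular-orbit speed is v₁ = √(μ/r₁) = 3.430 km/s.
On the transfer ellipse at r₁, vis-viva gives v_p = √[μ(2/r₁ − 1/a_t)] = 4.463 km/s.
First burn Δv₁ = |v_p − v₁| = 1.033 km/s.
At r₂, v₂ = √(μ/r₂) = 1.4613 km/s.
Transfer-orbit speed at r₂: v_a = √[μ(2/r₂ − 1/a_t)] = 0.80997 km/s.
Second burn Δv₂ = |v₂ − v_a| = 0.6513 km/s.
Δv = Δv₁ + Δv₂ = 1.033 + 0.6513 = 1.684 km/s.

Δv = 1.68 km/s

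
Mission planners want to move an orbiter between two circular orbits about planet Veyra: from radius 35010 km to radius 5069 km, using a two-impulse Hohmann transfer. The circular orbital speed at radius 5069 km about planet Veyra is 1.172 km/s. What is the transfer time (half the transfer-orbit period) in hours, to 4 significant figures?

From the circular-orbit relation v² = μ/r at r = 5069 km: μ = v²r = (1.172)² × 5069 = 6962.70 km³/s².
The Hohmann ellipse has a_t = (r₁ + r₂)/2 = 20039.5 km.
Transfer time t = π√(a_t³/μ) = π√((20039.5)³ / 6962.70) = 1.068×10^5 s.
Converting: 1.068×10^5 s ÷ 3600 s/hour = 29.67 hours.

t = 29.67 hours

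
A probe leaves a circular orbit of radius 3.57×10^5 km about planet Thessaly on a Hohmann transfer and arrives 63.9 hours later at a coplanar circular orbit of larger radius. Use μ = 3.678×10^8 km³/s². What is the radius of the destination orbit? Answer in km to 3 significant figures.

r₂ = 2.15×10^6 km

Transfer time t = 63.9 hours = 2.3004×10^5 s, and t = π√(a_t³/μ).
So a_t = (μ t²/π²)^(1/3) = (3.678×10^8 × (2.3004×10^5)² / π²)^(1/3) = 1.2540×10^6 km.
Since a_t = (r₁ + r₂)/2, r₂ = 2a_t − r₁ = 2×1.2540×10^6 − 3.570×10^5 = 2.151×10^6 km.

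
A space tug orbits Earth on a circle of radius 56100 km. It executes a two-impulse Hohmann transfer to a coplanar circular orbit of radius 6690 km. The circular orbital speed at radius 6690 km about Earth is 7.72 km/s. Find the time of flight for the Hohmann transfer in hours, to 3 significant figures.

From the circular-orbit relation v² = μ/r at r = 6690 km: μ = v²r = (7.72)² × 6690 = 3.98713×10^5 km³/s².
Semi-major axis of the transfer orbit: a_t = (56100 + 6690)/2 = 31395 km.
By Kepler's third law the transfer-orbit period is T = 2π√(a_t³/μ), so t = T/2 = 27680 s.
Converting: 27680 s ÷ 3600 s/hour = 7.69 hours.

t = 7.69 hours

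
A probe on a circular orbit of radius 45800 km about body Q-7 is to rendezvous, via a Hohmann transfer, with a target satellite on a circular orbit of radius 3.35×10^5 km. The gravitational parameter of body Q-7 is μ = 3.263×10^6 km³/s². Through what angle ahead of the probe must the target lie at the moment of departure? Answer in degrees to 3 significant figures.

φ = 103°

Transfer-ellipse semi-major axis a_t = (r₁ + r₂)/2 = (45800 + 3.350×10^5)/2 = 1.904×10^5 km.
The half-period of the transfer ellipse is t = π√(a_t³/μ) = 1.4449×10^5 s.
The target's mean motion on its circular orbit is ω₂ = √(μ/r₂³) = 9.3163×10^-6 rad/s.
Angle swept by the target during transfer: ω₂·t = 1.3461 rad = 77.13°.
Arrival is 180° from departure on the ellipse, so φ = 180° − 77.13° = 103°.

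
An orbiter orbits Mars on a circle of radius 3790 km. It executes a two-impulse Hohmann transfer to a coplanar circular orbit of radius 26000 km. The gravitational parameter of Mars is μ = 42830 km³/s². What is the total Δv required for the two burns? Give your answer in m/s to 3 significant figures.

Δv = 1720 m/s

The Hohmann ellipse has a_t = (r₁ + r₂)/2 = 14895 km.
At r₁ the circular-orbit speed is v₁ = √(μ/r₁) = 3.3617 km/s.
On the transfer ellipse at r₁, vis-viva equation gives v_p = √[μ(2/r₁ − 1/a_t)] = 4.4414 km/s.
First burn Δv₁ = |v_p − v₁| = 1.080 km/s.
Circular speed at r₂: v₂ = √(μ/r₂) = 1.2835 km/s.
Transfer-orbit speed at r₂: v_a = √[μ(2/r₂ − 1/a_t)] = 0.64742 km/s.
Second burn Δv₂ = |v₂ − v_a| = 0.6361 km/s.
Δv = Δv₁ + Δv₂ = 1.080 + 0.6361 = 1.716 km/s.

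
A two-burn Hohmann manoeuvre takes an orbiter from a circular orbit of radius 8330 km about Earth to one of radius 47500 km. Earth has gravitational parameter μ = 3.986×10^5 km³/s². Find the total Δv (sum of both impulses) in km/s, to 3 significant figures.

The Hohmann ellipse has a_t = (r₁ + r₂)/2 = 27915 km.
At r₁ the circular-orbit speed is v₁ = √(μ/r₁) = 6.917 km/s.
On the transfer ellipse at r₁, vis-viva equation gives v_p = √[μ(2/r₁ − 1/a_t)] = 9.023 km/s.
First burn Δv₁ = |v_p − v₁| = 2.106 km/s.
Circular speed at r₂: v₂ = √(μ/r₂) = 2.8968 km/s.
Transfer-orbit speed at r₂: v_a = √[μ(2/r₂ − 1/a_t)] = 1.5824 km/s.
Second burn Δv₂ = |v₂ − v_a| = 1.314 km/s.
Total Δv = Δv₁ + Δv₂ = 3.420 km/s.

Δv = 3.42 km/s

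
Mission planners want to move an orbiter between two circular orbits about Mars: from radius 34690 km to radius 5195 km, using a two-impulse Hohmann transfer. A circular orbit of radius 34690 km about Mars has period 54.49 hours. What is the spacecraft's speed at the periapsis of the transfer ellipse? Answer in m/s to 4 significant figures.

v = 3787 m/s

From Kepler's third law T² = 4π²r³/μ at r = 34690 km, T = 54.49 hours = 54.49 × 3600 s = 1.96164×10^5 s: μ = 4π²r³/T² = 42828.6 km³/s².
The Hohmann ellipse has a_t = (r₁ + r₂)/2 = 19942.5 km.
The periapsis of the transfer ellipse is at r = 5195 km.
From the vis-viva equation, v = √[μ(2/r − 1/a_t)] = 3.787 km/s.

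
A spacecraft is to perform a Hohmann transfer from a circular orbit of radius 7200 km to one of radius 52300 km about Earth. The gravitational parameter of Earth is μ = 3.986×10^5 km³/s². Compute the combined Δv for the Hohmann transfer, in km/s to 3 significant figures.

Δv = 3.83 km/s

The Hohmann ellipse has a_t = (r₁ + r₂)/2 = 29750 km.
At r₁ the circular-orbit speed is v₁ = √(μ/r₁) = 7.4405 km/s.
Transfer-orbit speed at r₁ (v² = μ(2/r − 1/a)): v_p = √[μ(2/r₁ − 1/a_t)] = 9.8653 km/s.
First burn Δv₁ = |v_p − v₁| = 2.4248 km/s.
At r₂, v₂ = √(μ/r₂) = 2.7607 km/s.
Transfer-orbit speed at r₂: v_a = √[μ(2/r₂ − 1/a_t)] = 1.3581 km/s.
Second burn Δv₂ = |v₂ − v_a| = 1.4026 km/s.
Δv = Δv₁ + Δv₂ = 2.4248 + 1.4026 = 3.827 km/s.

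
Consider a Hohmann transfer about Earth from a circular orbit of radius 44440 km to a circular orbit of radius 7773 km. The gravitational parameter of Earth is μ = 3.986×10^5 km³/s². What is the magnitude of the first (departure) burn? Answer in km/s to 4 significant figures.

Δv₁ = 1.361 km/s

The Hohmann ellipse has a_t = (r₁ + r₂)/2 = 26106.5 km.
Circular speed at r = 44440 km: v_c = √(μ/r) = 2.995 km/s.
Vis-viva on the transfer ellipse at r = 44440 km gives v_t = √[μ(2/r − 1/a_t)] = 1.634 km/s.
Δv₁ = |v_t − v_c| = |1.634 − 2.995| = 1.361 km/s.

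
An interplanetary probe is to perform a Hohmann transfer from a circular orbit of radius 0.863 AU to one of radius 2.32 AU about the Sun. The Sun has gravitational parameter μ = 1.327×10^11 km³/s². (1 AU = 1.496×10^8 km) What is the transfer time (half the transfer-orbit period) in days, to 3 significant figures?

In km: r₁ = 0.863 × 1.496×10^8 = 1.291048×10^8 km; r₂ = 2.32 × 1.496×10^8 = 3.47072×10^8 km.
Semi-major axis of the transfer orbit: a_t = (1.291048×10^8 + 3.47072×10^8)/2 = 2.380884×10^8 km.
Half the transfer-orbit period gives t = π√(a_t³/μ) = 3.168×10^7 s.
Converting: 3.168×10^7 s ÷ 86400 s/day = 367 days.

t = 367 days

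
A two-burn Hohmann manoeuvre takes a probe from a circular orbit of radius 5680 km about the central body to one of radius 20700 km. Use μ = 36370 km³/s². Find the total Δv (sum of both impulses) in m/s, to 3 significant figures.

The Hohmann ellipse has a_t = (r₁ + r₂)/2 = 13190 km.
At r₁ the circular-orbit speed is v₁ = √(μ/r₁) = 2.5304 km/s.
On the transfer ellipse at r₁, vis-viva equation gives v_p = √[μ(2/r₁ − 1/a_t)] = 3.1700 km/s.
First burn Δv₁ = |v_p − v₁| = 0.6396 km/s.
Circular speed at r₂: v₂ = √(μ/r₂) = 1.3255 km/s.
Transfer-orbit speed at r₂: v_a = √[μ(2/r₂ − 1/a_t)] = 0.86984 km/s.
Second burn Δv₂ = |v₂ − v_a| = 0.4557 km/s.
Total Δv = Δv₁ + Δv₂ = 1.095 km/s.

Δv = 1100 m/s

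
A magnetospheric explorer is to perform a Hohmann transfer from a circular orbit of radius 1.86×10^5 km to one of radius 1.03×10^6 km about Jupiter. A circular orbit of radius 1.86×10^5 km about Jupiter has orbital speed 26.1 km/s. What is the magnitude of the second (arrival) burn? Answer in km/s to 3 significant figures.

Δv₂ = 4.96 km/s

From the circular-orbit relation v² = μ/r at r = 1.86×10^5 km: μ = v²r = (26.1)² × 1.86×10^5 = 1.26705×10^8 km³/s².
Semi-major axis of the transfer orbit: a_t = (1.860×10^5 + 1.030×10^6)/2 = 6.080×10^5 km.
Circular speed at r = 1.030×10^6 km: v_c = √(μ/r) = 11.0912 km/s.
Transfer-orbit speed at the same r (vis-viva, a = a_t): v_t = √[μ(2/r − 1/a_t)] = 6.13455 km/s.
Δv₂ = |v_t − v_c| = |6.13455 − 11.0912| = 4.957 km/s.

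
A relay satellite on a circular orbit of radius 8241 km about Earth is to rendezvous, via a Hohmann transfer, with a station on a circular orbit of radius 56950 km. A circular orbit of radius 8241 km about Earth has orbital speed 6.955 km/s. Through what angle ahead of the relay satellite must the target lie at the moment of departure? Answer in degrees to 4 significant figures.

From the circular-orbit relation v² = μ/r at r = 8241 km: μ = v²r = (6.955)² × 8241 = 3.98634×10^5 km³/s².
Transfer-ellipse semi-major axis a_t = (r₁ + r₂)/2 = (8241 + 56950)/2 = 32595.5 km.
Transfer time t = π√(a_t³/μ) = 29280 s.
Target angular speed ω₂ = √(μ/r₂³) = 4.646×10^-5 rad/s.
Angle swept by the target during transfer: ω₂·t = 1.3603 rad = 77.94°.
Arrival is 180° from departure on the ellipse, so φ = 180° − 77.94° = 102.1°.

φ = 102.1°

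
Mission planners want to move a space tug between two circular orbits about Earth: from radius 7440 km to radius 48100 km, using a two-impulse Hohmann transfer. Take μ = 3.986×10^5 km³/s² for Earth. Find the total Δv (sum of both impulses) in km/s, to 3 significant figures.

The Hohmann ellipse has a_t = (r₁ + r₂)/2 = 27770 km.
At r₁ the circular-orbit speed is v₁ = √(μ/r₁) = 7.3195 km/s.
On the transfer ellipse at r₁, vis-viva equation gives v_p = √[μ(2/r₁ − 1/a_t)] = 9.6331 km/s.
First burn Δv₁ = |v_p − v₁| = 2.3136 km/s.
At r₂, v₂ = √(μ/r₂) = 2.8787 km/s.
Transfer-orbit speed at r₂: v_a = √[μ(2/r₂ − 1/a_t)] = 1.4900 km/s.
Second burn Δv₂ = |v₂ − v_a| = 1.3887 km/s.
Δv = Δv₁ + Δv₂ = 2.3136 + 1.3887 = 3.702 km/s.

Δv = 3.70 km/s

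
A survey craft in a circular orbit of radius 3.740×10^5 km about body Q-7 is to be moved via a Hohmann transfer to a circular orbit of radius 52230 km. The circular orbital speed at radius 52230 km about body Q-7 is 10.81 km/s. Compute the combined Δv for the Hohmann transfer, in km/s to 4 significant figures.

From the circular-orbit relation v² = μ/r at r = 52230 km: μ = v²r = (10.81)² × 52230 = 6.10339×10^6 km³/s².
The Hohmann ellipse has a_t = (r₁ + r₂)/2 = 2.13115×10^5 km.
Circular speed at r₁: v₁ = √(μ/r₁) = √(6.10339×10^6/3.740×10^5) = 4.040 km/s.
On the transfer ellipse at r₁, v² = μ(2/r − 1/a) gives v_a = √[μ(2/r₁ − 1/a_t)] = 2.000 km/s.
First burn Δv₁ = |v_a − v₁| = 2.040 km/s.
At r₂, v₂ = √(μ/r₂) = 10.81 km/s.
Transfer-orbit speed at r₂: v_p = √[μ(2/r₂ − 1/a_t)] = 14.32 km/s.
Second burn Δv₂ = |v₂ − v_p| = 3.510 km/s.
Total Δv = Δv₁ + Δv₂ = 5.550 km/s.

Δv = 5.550 km/s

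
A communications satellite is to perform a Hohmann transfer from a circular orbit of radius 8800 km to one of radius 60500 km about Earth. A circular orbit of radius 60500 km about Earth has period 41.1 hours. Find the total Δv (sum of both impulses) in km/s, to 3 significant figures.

Δv = 3.44 km/s

From Kepler's third law T² = 4π²r³/μ at r = 60500 km, T = 41.1 hours = 41.1 × 3600 s = 1.4796×10^5 s: μ = 4π²r³/T² = 3.99335×10^5 km³/s².
The Hohmann ellipse has a_t = (r₁ + r₂)/2 = 34650 km.
At r₁ the circular-orbit speed is v₁ = √(μ/r₁) = 6.736 km/s.
Transfer-orbit speed at r₁ (v² = μ(2/r − 1/a)): v_p = √[μ(2/r₁ − 1/a_t)] = 8.901 km/s.
First burn Δv₁ = |v_p − v₁| = 2.165 km/s.
Circular speed at r₂: v₂ = √(μ/r₂) = 2.569 km/s.
Transfer-orbit speed at r₂: v_a = √[μ(2/r₂ − 1/a_t)] = 1.295 km/s.
Second burn Δv₂ = |v₂ − v_a| = 1.274 km/s.
Total Δv = Δv₁ + Δv₂ = 3.439 km/s.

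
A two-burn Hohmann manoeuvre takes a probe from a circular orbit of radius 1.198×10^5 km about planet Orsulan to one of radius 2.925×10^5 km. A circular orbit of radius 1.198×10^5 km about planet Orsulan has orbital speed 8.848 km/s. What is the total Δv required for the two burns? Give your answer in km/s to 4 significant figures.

From the circular-orbit relation v² = μ/r at r = 1.198×10^5 km: μ = v²r = (8.848)² × 1.198×10^5 = 9.37880×10^6 km³/s².
The Hohmann ellipse has a_t = (r₁ + r₂)/2 = 2.0615×10^5 km.
Circular speed at r₁: v₁ = √(μ/r₁) = √(9.37880×10^6/1.198×10^5) = 8.8480 km/s.
Transfer-orbit speed at r₁ (vis-viva): v_p = √[μ(2/r₁ − 1/a_t)] = 10.539 km/s.
First burn Δv₁ = |v_p − v₁| = 1.691 km/s.
At r₂, v₂ = √(μ/r₂) = 5.663 km/s.
Transfer-orbit speed at r₂: v_a = √[μ(2/r₂ − 1/a_t)] = 4.317 km/s.
Second burn Δv₂ = |v₂ − v_a| = 1.346 km/s.
Total Δv = Δv₁ + Δv₂ = 3.037 km/s.

Δv = 3.037 km/s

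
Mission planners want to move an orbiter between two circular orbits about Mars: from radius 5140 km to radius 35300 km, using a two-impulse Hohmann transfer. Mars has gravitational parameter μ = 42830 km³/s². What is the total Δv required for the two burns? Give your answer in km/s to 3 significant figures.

Δv = 1.47 km/s

Semi-major axis of the transfer orbit: a_t = (5140 + 35300)/2 = 20220 km.
At r₁ the circular-orbit speed is v₁ = √(μ/r₁) = 2.88664 km/s.
Transfer-orbit speed at r₁ (vis-viva equation): v_p = √[μ(2/r₁ − 1/a_t)] = 3.81408 km/s.
First burn Δv₁ = |v_p − v₁| = 0.92744 km/s.
At r₂, v₂ = √(μ/r₂) = 1.1015 km/s.
Transfer-orbit speed at r₂: v_a = √[μ(2/r₂ − 1/a_t)] = 0.55536 km/s.
Second burn Δv₂ = |v₂ − v_a| = 0.54614 km/s.
Δv = Δv₁ + Δv₂ = 0.92744 + 0.54614 = 1.474 km/s.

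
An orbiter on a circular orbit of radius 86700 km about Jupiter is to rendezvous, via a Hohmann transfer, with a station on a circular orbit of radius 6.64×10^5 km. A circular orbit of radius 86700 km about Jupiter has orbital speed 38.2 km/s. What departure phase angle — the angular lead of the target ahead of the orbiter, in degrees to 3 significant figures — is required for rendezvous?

φ = 103°

From the circular-orbit relation v² = μ/r at r = 86700 km: μ = v²r = (38.2)² × 86700 = 1.26516×10^8 km³/s².
Semi-major axis of the transfer orbit: a_t = (86700 + 6.640×10^5)/2 = 3.7535×10^5 km.
The half-period of the transfer ellipse is t = π√(a_t³/μ) = 64229.1 s.
Target angular speed ω₂ = √(μ/r₂³) = 2.07884×10^-5 rad/s.
Angle swept by the target during transfer: ω₂·t = 1.33522 rad = 76.502°.
Arrival is 180° from departure on the ellipse, so φ = 180° − 76.502° = 103°.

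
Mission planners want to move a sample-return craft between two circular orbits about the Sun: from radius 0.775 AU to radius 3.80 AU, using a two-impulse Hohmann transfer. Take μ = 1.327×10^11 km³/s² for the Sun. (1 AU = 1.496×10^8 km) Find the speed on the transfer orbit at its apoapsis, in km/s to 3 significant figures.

v = 8.89 km/s

In km: r₁ = 0.775 × 1.496×10^8 = 1.1594×10^8 km; r₂ = 3.80 × 1.496×10^8 = 5.6848×10^8 km.
The Hohmann ellipse has a_t = (r₁ + r₂)/2 = 3.4221×10^8 km.
At apoapsis, r = 5.6848×10^8 km.
From the vis-viva equation, v = √[μ(2/r − 1/a_t)] = 8.893 km/s.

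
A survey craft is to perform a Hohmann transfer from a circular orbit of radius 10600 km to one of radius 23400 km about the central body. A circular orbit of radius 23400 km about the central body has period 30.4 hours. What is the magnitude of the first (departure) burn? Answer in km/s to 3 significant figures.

Δv₁ = 0.346 km/s

From Kepler's third law T² = 4π²r³/μ at r = 23400 km, T = 30.4 hours = 30.4 × 3600 s = 1.0944×10^5 s: μ = 4π²r³/T² = 42233.3 km³/s².
Semi-major axis of the transfer orbit: a_t = (10600 + 23400)/2 = 17000 km.
On the circular orbit at r = 10600 km, v_c = √(μ/r) = 1.99606 km/s.
Vis-viva on the transfer ellipse at r = 10600 km gives v_t = √[μ(2/r − 1/a_t)] = 2.34184 km/s.
Δv₁ = |v_t − v_c| = |2.34184 − 1.99606| = 0.3458 km/s.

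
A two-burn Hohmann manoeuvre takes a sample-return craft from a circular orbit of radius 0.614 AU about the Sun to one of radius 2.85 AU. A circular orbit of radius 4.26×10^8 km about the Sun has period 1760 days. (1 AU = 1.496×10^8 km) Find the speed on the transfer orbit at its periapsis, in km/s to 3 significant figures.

v = 48.6 km/s

From Kepler's third law T² = 4π²r³/μ at r = 4.26×10^8 km, T = 1760 days = 1760 × 86400 s = 1.52064×10^8 s: μ = 4π²r³/T² = 1.31988×10^11 km³/s².
In km: r₁ = 0.614 × 1.496×10^8 = 9.18544×10^7 km; r₂ = 2.85 × 1.496×10^8 = 4.2636×10^8 km.
Semi-major axis of the transfer orbit: a_t = (9.18544×10^7 + 4.2636×10^8)/2 = 2.591072×10^8 km.
At periapsis, r = 9.18544×10^7 km.
Applying v² = μ(2/r − 1/a_t): v = 48.63 km/s.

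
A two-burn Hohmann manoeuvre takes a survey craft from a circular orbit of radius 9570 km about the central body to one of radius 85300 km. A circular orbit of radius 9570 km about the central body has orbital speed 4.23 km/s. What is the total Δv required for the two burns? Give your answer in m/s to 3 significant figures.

Δv = 2220 m/s

From the circular-orbit relation v² = μ/r at r = 9570 km: μ = v²r = (4.23)² × 9570 = 1.71235×10^5 km³/s².
The Hohmann ellipse has a_t = (r₁ + r₂)/2 = 47435 km.
At r₁ the circular-orbit speed is v₁ = √(μ/r₁) = 4.2300 km/s.
On the transfer ellipse at r₁, vis-viva gives v_p = √[μ(2/r₁ − 1/a_t)] = 5.6724 km/s.
First burn Δv₁ = |v_p − v₁| = 1.4424 km/s.
Circular speed at r₂: v₂ = √(μ/r₂) = 1.416843 km/s.
Transfer-orbit speed at r₂: v_a = √[μ(2/r₂ − 1/a_t)] = 0.6363973 km/s.
Second burn Δv₂ = |v₂ − v_a| = 0.78045 km/s.
Total Δv = Δv₁ + Δv₂ = 2.223 km/s.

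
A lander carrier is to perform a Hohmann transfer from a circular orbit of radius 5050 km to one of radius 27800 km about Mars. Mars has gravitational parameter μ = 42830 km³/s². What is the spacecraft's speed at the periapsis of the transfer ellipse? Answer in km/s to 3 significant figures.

Semi-major axis of the transfer orbit: a_t = (5050 + 27800)/2 = 16425 km.
At periapsis, r = 5050 km.
Vis-viva: v = √[μ(2/r − 1/a_t)] = √[42830 × (2/5050 − 1/16425)] = 3.789 km/s.

v = 3.79 km/s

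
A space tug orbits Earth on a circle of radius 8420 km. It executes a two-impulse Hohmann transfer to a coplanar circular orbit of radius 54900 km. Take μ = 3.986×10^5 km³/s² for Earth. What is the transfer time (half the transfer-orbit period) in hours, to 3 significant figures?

Transfer-ellipse semi-major axis a_t = (r₁ + r₂)/2 = (8420 + 54900)/2 = 31660 km.
Half the transfer-orbit period gives t = π√(a_t³/μ) = 28030 s.
Converting: 28030 s ÷ 3600 s/hour = 7.79 hours.

t = 7.79 hours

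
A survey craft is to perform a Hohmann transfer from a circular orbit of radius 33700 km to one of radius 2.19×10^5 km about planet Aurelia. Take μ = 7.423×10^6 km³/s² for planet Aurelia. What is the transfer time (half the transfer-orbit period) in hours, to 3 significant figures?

t = 14.4 hours

Semi-major axis of the transfer orbit: a_t = (33700 + 2.190×10^5)/2 = 1.2635×10^5 km.
Transfer time t = π√(a_t³/μ) = π√((1.2635×10^5)³ / 7.423×10^6) = 51790 s.
Converting: 51790 s ÷ 3600 s/hour = 14.4 hours.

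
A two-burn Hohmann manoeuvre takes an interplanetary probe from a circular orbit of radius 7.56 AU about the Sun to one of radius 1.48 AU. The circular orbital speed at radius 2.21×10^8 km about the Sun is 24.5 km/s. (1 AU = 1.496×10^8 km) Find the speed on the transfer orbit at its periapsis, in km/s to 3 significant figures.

From the circular-orbit relation v² = μ/r at r = 2.21×10^8 km: μ = v²r = (24.5)² × 2.21×10^8 = 1.32655×10^11 km³/s².
In km: r₁ = 7.56 × 1.496×10^8 = 1.130976×10^9 km; r₂ = 1.48 × 1.496×10^8 = 2.21408×10^8 km.
The Hohmann ellipse has a_t = (r₁ + r₂)/2 = 6.76192×10^8 km.
The periapsis of the transfer ellipse is at r = 2.21408×10^8 km.
Applying v² = μ(2/r − 1/a_t): v = 31.66 km/s.

v = 31.7 km/s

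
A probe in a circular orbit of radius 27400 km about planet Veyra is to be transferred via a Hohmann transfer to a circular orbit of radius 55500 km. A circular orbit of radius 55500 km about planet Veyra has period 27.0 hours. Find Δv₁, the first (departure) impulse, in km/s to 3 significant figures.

Δv₁ = 0.802 km/s

From Kepler's third law T² = 4π²r³/μ at r = 55500 km, T = 27.0 hours = 27.0 × 3600 s = 97200 s: μ = 4π²r³/T² = 7.14342×10^5 km³/s².
The Hohmann ellipse has a_t = (r₁ + r₂)/2 = 41450 km.
On the circular orbit at r = 27400 km, v_c = √(μ/r) = 5.1060 km/s.
Transfer-orbit speed at the same r (vis-viva, a = a_t): v_t = √[μ(2/r − 1/a_t)] = 5.9083 km/s.
Δv₁ = |v_t − v_c| = |5.9083 − 5.1060| = 0.8023 km/s.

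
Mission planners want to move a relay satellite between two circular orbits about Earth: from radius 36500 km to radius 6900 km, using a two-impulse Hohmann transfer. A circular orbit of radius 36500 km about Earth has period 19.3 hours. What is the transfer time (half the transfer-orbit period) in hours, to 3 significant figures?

From Kepler's third law T² = 4π²r³/μ at r = 36500 km, T = 19.3 hours = 19.3 × 3600 s = 69480 s: μ = 4π²r³/T² = 3.97666×10^5 km³/s².
Semi-major axis of the transfer orbit: a_t = (36500 + 6900)/2 = 21700 km.
By Kepler's third law the transfer-orbit period is T = 2π√(a_t³/μ), so t = T/2 = 15925 s.
Converting: 15925 s ÷ 3600 s/hour = 4.42 hours.

t = 4.42 hours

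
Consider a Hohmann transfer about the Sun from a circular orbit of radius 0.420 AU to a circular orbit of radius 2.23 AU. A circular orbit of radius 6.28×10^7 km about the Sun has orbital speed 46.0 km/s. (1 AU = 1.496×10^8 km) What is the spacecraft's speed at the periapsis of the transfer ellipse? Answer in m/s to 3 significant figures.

From the circular-orbit relation v² = μ/r at r = 6.28×10^7 km: μ = v²r = (46.0)² × 6.28×10^7 = 1.32885×10^11 km³/s².
In km: r₁ = 0.420 × 1.496×10^8 = 6.2832×10^7 km; r₂ = 2.23 × 1.496×10^8 = 3.33608×10^8 km.
Semi-major axis of the transfer orbit: a_t = (6.2832×10^7 + 3.33608×10^8)/2 = 1.9822×10^8 km.
The periapsis of the transfer ellipse is at r = 6.2832×10^7 km.
Vis-viva: v = √[μ(2/r − 1/a_t)] = √[1.32885×10^11 × (2/6.2832×10^7 − 1/1.9822×10^8)] = 59.66 km/s.

v = 59700 m/s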